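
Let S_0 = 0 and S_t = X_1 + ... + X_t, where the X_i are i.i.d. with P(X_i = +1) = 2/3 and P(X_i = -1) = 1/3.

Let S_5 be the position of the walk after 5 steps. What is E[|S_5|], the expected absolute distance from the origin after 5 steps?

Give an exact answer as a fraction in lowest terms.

S_5 takes values m ≡ 1 (mod 2) with |m| ≤ 5; P(S_5=m) = C(5,(5+m)/2) · (2/3)^((5+m)/2) · (1/3)^((5-m)/2).
Distribution: P(S=-5)=1/243, P(S=-3)=10/243, P(S=-1)=40/243, P(S=1)=80/243, P(S=3)=80/243, P(S=5)=32/243
E[|S_5|] = Σ_m |m|·P(S_5=m) = 185/81

Answer: 185/81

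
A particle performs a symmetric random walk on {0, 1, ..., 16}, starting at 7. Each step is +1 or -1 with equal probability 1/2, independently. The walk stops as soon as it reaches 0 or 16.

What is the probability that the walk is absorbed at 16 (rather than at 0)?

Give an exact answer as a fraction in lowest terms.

Symmetric walk (p = 1/2): the harmonic-function argument gives P(hit 16 before 0 | start at 7) = a/N.
P = 7/16 = 7/16

Answer: 7/16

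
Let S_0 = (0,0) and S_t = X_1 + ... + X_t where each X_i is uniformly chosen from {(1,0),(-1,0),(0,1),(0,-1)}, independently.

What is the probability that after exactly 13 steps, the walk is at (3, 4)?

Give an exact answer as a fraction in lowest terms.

Answer: 61347/8388608

Derivation:
Let h be the number of horizontal steps (so 13-h are vertical). To end at (3,4) need (h+3)/2 right-steps and ((13-h)+4)/2 up-steps.
Sum over h with 3 ≤ h ≤ 9, h ≡ 1 (mod 2), 13-h ≡ 0 (mod 2):
h=3: C(13,3)·C(3,3)·C(10,7) = 286·1·120 = 34320
h=5: C(13,5)·C(5,4)·C(8,6) = 1287·5·28 = 180180
h=7: C(13,7)·C(7,5)·C(6,5) = 1716·21·6 = 216216
h=9: C(13,9)·C(9,6)·C(4,4) = 715·84·1 = 60060
Total favorable: 490776
Total paths: 4^13 = 67108864
P = 490776/67108864 = 61347/8388608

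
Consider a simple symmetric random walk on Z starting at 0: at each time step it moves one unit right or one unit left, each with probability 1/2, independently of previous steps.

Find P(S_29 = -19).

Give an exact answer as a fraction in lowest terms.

To reach position -19 after 29 steps: need 5 steps of +1 and 24 of -1.
Favorable paths: C(29,5) = 118755
Total paths: 2^29 = 536870912
P = 118755/536870912 = 118755/536870912

Answer: 118755/536870912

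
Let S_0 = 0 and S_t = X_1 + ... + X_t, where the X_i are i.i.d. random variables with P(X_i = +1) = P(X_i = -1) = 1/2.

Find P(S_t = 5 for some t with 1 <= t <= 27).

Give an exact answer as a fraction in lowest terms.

Count via complement. Let g(t,s) = #length-t paths at position s with S_1..S_t all ≠ 5.
g(t,s) = g(t-1,s-1) + g(t-1,s+1) for s ≠ 5; g(t,5) = 0.
t=0: g(0,0)=1
t=1: g(1,-1)=1 g(1,1)=1
t=2: g(2,-2)=1 g(2,0)=2 g(2,2)=1
t=3: g(3,-3)=1 g(3,-1)=3 g(3,1)=3 g(3,3)=1
t=4: g(4,-4)=1 g(4,-2)=4 g(4,0)=6 g(4,2)=4 g(4,4)=1
t=5: g(5,-5)=1 g(5,-3)=5 g(5,-1)=10 g(5,1)=10 g(5,3)=5
t=6: g(6,-6)=1 g(6,-4)=6 g(6,-2)=15 g(6,0)=20 g(6,2)=15 g(6,4)=5
t=7: g(7,-7)=1 g(7,-5)=7 g(7,-3)=21 g(7,-1)=35 g(7,1)=35 g(7,3)=20
t=8: g(8,-8)=1 g(8,-6)=8 g(8,-4)=28 g(8,-2)=56 g(8,0)=70 g(8,2)=55 g(8,4)=20
t=9: g(9,-9)=1 g(9,-7)=9 g(9,-5)=36 g(9,-3)=84 g(9,-1)=126 g(9,1)=125 g(9,3)=75
t=10: g(10,-10)=1 g(10,-8)=10 g(10,-6)=45 g(10,-4)=120 g(10,-2)=210 g(10,0)=251 g(10,2)=200 g(10,4)=75
t=11: g(11,-11)=1 g(11,-9)=11 g(11,-7)=55 g(11,-5)=165 g(11,-3)=330 g(11,-1)=461 g(11,1)=451 g(11,3)=275
t=12: g(12,-12)=1 g(12,-10)=12 g(12,-8)=66 g(12,-6)=220 g(12,-4)=495 g(12,-2)=791 g(12,0)=912 g(12,2)=726 g(12,4)=275
t=13: g(13,-13)=1 g(13,-11)=13 g(13,-9)=78 g(13,-7)=286 g(13,-5)=715 g(13,-3)=1286 g(13,-1)=1703 g(13,1)=1638 g(13,3)=1001
t=14: g(14,-14)=1 g(14,-12)=14 g(14,-10)=91 g(14,-8)=364 g(14,-6)=1001 g(14,-4)=2001 g(14,-2)=2989 g(14,0)=3341 g(14,2)=2639 g(14,4)=1001
t=15: g(15,-15)=1 g(15,-13)=15 g(15,-11)=105 g(15,-9)=455 g(15,-7)=1365 g(15,-5)=3002 g(15,-3)=4990 g(15,-1)=6330 g(15,1)=5980 g(15,3)=3640
t=16: g(16,-16)=1 g(16,-14)=16 g(16,-12)=120 g(16,-10)=560 g(16,-8)=1820 g(16,-6)=4367 g(16,-4)=7992 g(16,-2)=11320 g(16,0)=12310 g(16,2)=9620 g(16,4)=3640
t=17: g(17,-17)=1 g(17,-15)=17 g(17,-13)=136 g(17,-11)=680 g(17,-9)=2380 g(17,-7)=6187 g(17,-5)=12359 g(17,-3)=19312 g(17,-1)=23630 g(17,1)=21930 g(17,3)=13260
t=18: g(18,-18)=1 g(18,-16)=18 g(18,-14)=153 g(18,-12)=816 g(18,-10)=3060 g(18,-8)=8567 g(18,-6)=18546 g(18,-4)=31671 g(18,-2)=42942 g(18,0)=45560 g(18,2)=35190 g(18,4)=13260
t=19: g(19,-19)=1 g(19,-17)=19 g(19,-15)=171 g(19,-13)=969 g(19,-11)=3876 g(19,-9)=11627 g(19,-7)=27113 g(19,-5)=50217 g(19,-3)=74613 g(19,-1)=88502 g(19,1)=80750 g(19,3)=48450
t=20: g(20,-20)=1 g(20,-18)=20 g(20,-16)=190 g(20,-14)=1140 g(20,-12)=4845 g(20,-10)=15503 g(20,-8)=38740 g(20,-6)=77330 g(20,-4)=124830 g(20,-2)=163115 g(20,0)=169252 g(20,2)=129200 g(20,4)=48450
t=21: g(21,-21)=1 g(21,-19)=21 g(21,-17)=210 g(21,-15)=1330 g(21,-13)=5985 g(21,-11)=20348 g(21,-9)=54243 g(21,-7)=116070 g(21,-5)=202160 g(21,-3)=287945 g(21,-1)=332367 g(21,1)=298452 g(21,3)=177650
t=22: g(22,-22)=1 g(22,-20)=22 g(22,-18)=231 g(22,-16)=1540 g(22,-14)=7315 g(22,-12)=26333 g(22,-10)=74591 g(22,-8)=170313 g(22,-6)=318230 g(22,-4)=490105 g(22,-2)=620312 g(22,0)=630819 g(22,2)=476102 g(22,4)=177650
t=23: g(23,-23)=1 g(23,-21)=23 g(23,-19)=253 g(23,-17)=1771 g(23,-15)=8855 g(23,-13)=33648 g(23,-11)=100924 g(23,-9)=244904 g(23,-7)=488543 g(23,-5)=808335 g(23,-3)=1110417 g(23,-1)=1251131 g(23,1)=1106921 g(23,3)=653752
t=24: g(24,-24)=1 g(24,-22)=24 g(24,-20)=276 g(24,-18)=2024 g(24,-16)=10626 g(24,-14)=42503 g(24,-12)=134572 g(24,-10)=345828 g(24,-8)=733447 g(24,-6)=1296878 g(24,-4)=1918752 g(24,-2)=2361548 g(24,0)=2358052 g(24,2)=1760673 g(24,4)=653752
t=25: g(25,-25)=1 g(25,-23)=25 g(25,-21)=300 g(25,-19)=2300 g(25,-17)=12650 g(25,-15)=53129 g(25,-13)=177075 g(25,-11)=480400 g(25,-9)=1079275 g(25,-7)=2030325 g(25,-5)=3215630 g(25,-3)=4280300 g(25,-1)=4719600 g(25,1)=4118725 g(25,3)=2414425
t=26: g(26,-26)=1 g(26,-24)=26 g(26,-22)=325 g(26,-20)=2600 g(26,-18)=14950 g(26,-16)=65779 g(26,-14)=230204 g(26,-12)=657475 g(26,-10)=1559675 g(26,-8)=3109600 g(26,-6)=5245955 g(26,-4)=7495930 g(26,-2)=8999900 g(26,0)=8838325 g(26,2)=6533150 g(26,4)=2414425
t=27: g(27,-27)=1 g(27,-25)=27 g(27,-23)=351 g(27,-21)=2925 g(27,-19)=17550 g(27,-17)=80729 g(27,-15)=295983 g(27,-13)=887679 g(27,-11)=2217150 g(27,-9)=4669275 g(27,-7)=8355555 g(27,-5)=12741885 g(27,-3)=16495830 g(27,-1)=17838225 g(27,1)=15371475 g(27,3)=8947575
Paths never hitting 5: Σ_s g(27,s) = 87922215
Paths hitting 5: 2^27 - 87922215 = 46295513
P = 46295513/134217728 = 46295513/134217728

Answer: 46295513/134217728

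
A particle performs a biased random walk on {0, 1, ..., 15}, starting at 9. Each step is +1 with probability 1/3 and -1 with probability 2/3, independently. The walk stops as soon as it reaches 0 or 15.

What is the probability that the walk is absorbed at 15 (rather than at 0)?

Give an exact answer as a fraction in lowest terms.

Biased walk: p = 1/3, q = 2/3, r = q/p = 2
Gambler's ruin: P(hit 15 before 0 | start at 9) = (1 - r^a)/(1 - r^N)
r^9 = 512; r^15 = 32768
P = (1 - 512) / (1 - 32768) = -511 / -32767 = 73/4681

Answer: 73/4681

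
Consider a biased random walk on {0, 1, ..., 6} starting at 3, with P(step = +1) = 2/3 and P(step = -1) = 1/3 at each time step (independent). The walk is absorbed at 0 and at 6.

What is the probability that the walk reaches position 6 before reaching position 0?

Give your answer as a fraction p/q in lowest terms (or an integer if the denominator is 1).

Biased walk: p = 2/3, q = 1/3, r = q/p = 1/2
Gambler's ruin: P(hit 6 before 0 | start at 3) = (1 - r^a)/(1 - r^N)
r^3 = 1/8; r^6 = 1/64
P = (1 - 1/8) / (1 - 1/64) = 7/8 / 63/64 = 8/9

Answer: 8/9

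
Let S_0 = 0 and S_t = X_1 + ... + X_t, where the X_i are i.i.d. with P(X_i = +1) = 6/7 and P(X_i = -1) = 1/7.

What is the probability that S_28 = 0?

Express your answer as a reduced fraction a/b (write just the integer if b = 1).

Answer: 3143703825373593600/459986536544739960976801

Derivation:
To be at 0 after 28 steps: need exactly 14 steps of +1 and 14 of -1.
Number of such sequences: C(28,14) = 40116600
Each has probability (6/7)^14 · (1/7)^14 = 78364164096/459986536544739960976801
P = 40116600 · 78364164096/459986536544739960976801 = 3143703825373593600/459986536544739960976801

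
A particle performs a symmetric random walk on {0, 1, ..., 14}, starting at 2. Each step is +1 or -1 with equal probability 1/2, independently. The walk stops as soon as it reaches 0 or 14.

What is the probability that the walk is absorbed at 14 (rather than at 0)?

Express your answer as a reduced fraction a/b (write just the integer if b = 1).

Symmetric walk (p = 1/2): the harmonic-function argument gives P(hit 14 before 0 | start at 2) = a/N.
P = 2/14 = 1/7

Answer: 1/7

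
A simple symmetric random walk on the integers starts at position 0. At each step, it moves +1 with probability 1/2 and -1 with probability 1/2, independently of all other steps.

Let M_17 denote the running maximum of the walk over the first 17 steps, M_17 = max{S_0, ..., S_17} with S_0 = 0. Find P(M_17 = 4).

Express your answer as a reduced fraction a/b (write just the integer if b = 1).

Answer: 1547/16384

Derivation:
Let M_17 = max(S_0,...,S_17). Use the reflection principle: for j ≥ 1, #{paths with M_17 ≥ j} = #{S_17 ≥ j} + #{S_17 ≥ j+1}.
By reflection, #{M_17 ≥ 4} = #{S_17 ≥ 4} + #{S_17 ≥ 5} = 21778 + 21778 = 43556.
#{M_17 ≥ 5} = #{S_17 ≥ 5} + #{S_17 ≥ 6} = 21778 + 9402 = 31180.
#{M_17 = 4} = 43556 - 31180 = 12376.
P(M_17 = 4) = 12376/131072 = 1547/16384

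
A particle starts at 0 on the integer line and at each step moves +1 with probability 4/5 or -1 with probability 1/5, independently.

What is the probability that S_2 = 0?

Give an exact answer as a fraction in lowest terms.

Answer: 8/25

Derivation:
To be at 0 after 2 steps: need exactly 1 step of +1 and 1 of -1.
Number of such sequences: C(2,1) = 2
Each has probability (4/5)^1 · (1/5)^1 = 4/25
P = 2 · 4/25 = 8/25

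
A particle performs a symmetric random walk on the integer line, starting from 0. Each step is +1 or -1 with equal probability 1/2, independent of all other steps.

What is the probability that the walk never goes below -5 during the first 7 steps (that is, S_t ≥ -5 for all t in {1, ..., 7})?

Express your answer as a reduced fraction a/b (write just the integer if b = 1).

Answer: 63/64

Derivation:
Let f(t,s) = #length-t paths at position s with S_1..S_t all ≥ -5.
f(t,s) = f(t-1,s-1) + f(t-1,s+1) for s ≥ -5; f(t,s) = 0 for s < -5.
t=0: f(0,0)=1
t=1: f(1,-1)=1 f(1,1)=1
t=2: f(2,-2)=1 f(2,0)=2 f(2,2)=1
t=3: f(3,-3)=1 f(3,-1)=3 f(3,1)=3 f(3,3)=1
t=4: f(4,-4)=1 f(4,-2)=4 f(4,0)=6 f(4,2)=4 f(4,4)=1
t=5: f(5,-5)=1 f(5,-3)=5 f(5,-1)=10 f(5,1)=10 f(5,3)=5 f(5,5)=1
t=6: f(6,-4)=6 f(6,-2)=15 f(6,0)=20 f(6,2)=15 f(6,4)=6 f(6,6)=1
t=7: f(7,-5)=6 f(7,-3)=21 f(7,-1)=35 f(7,1)=35 f(7,3)=21 f(7,5)=7 f(7,7)=1
Σ_s f(7,s) = 126
P = 126/128 = 63/64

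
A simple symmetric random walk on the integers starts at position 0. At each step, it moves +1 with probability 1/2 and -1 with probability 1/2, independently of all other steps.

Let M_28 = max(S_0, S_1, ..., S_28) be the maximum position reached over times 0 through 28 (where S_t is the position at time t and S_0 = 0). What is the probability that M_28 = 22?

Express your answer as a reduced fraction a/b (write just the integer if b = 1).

Answer: 819/67108864

Derivation:
Let M_28 = max(S_0,...,S_28). Use the reflection principle: for j ≥ 1, #{paths with M_28 ≥ j} = #{S_28 ≥ j} + #{S_28 ≥ j+1}.
By reflection, #{M_28 ≥ 22} = #{S_28 ≥ 22} + #{S_28 ≥ 23} = 3683 + 407 = 4090.
#{M_28 ≥ 23} = #{S_28 ≥ 23} + #{S_28 ≥ 24} = 407 + 407 = 814.
#{M_28 = 22} = 4090 - 814 = 3276.
P(M_28 = 22) = 3276/268435456 = 819/67108864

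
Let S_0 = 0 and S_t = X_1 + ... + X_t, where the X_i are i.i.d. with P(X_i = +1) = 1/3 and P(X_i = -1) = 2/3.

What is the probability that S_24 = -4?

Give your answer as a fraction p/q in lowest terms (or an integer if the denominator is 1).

To reach position -4 after 24 steps: need 10 steps of +1 and 14 steps of -1.
Number of such sequences: C(24,10) = 1961256
Each has probability (1/3)^10 · (2/3)^14 = 16384/282429536481
P = 1961256 · 16384/282429536481 = 10711072768/94143178827

Answer: 10711072768/94143178827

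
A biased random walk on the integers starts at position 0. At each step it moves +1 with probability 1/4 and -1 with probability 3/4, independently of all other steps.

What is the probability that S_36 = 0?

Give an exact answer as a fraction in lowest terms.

To be at 0 after 36 steps: need exactly 18 steps of +1 and 18 of -1.
Number of such sequences: C(36,18) = 9075135300
Each has probability (1/4)^18 · (3/4)^18 = 387420489/4722366482869645213696
P = 9075135300 · 387420489/4722366482869645213696 = 878973338916790425/1180591620717411303424

Answer: 878973338916790425/1180591620717411303424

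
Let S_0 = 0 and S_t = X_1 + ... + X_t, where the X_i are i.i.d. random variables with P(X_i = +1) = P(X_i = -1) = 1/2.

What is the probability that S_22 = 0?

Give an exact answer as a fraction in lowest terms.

To return to 0 after 22 steps: need exactly 11 steps of +1 and 11 of -1.
Favorable paths: C(22,11) = 705432
Total paths: 2^22 = 4194304
P = 705432/4194304 = 88179/524288

Answer: 88179/524288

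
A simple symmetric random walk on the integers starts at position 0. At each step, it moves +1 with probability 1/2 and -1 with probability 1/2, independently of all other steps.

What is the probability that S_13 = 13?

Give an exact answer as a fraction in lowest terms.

To reach position 13 after 13 steps: need 13 steps of +1 and 0 of -1.
Favorable paths: C(13,13) = 1
Total paths: 2^13 = 8192
P = 1/8192 = 1/8192

Answer: 1/8192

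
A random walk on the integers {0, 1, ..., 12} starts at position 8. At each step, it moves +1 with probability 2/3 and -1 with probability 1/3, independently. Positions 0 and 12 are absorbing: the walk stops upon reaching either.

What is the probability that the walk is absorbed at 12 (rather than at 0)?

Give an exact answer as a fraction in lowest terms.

Answer: 272/273

Derivation:
Biased walk: p = 2/3, q = 1/3, r = q/p = 1/2
Gambler's ruin: P(hit 12 before 0 | start at 8) = (1 - r^a)/(1 - r^N)
r^8 = 1/256; r^12 = 1/4096
P = (1 - 1/256) / (1 - 1/4096) = 255/256 / 4095/4096 = 272/273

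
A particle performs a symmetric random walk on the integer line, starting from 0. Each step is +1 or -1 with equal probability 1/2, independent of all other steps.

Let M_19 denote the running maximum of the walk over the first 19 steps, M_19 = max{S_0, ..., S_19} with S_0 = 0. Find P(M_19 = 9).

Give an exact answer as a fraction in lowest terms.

Let M_19 = max(S_0,...,S_19). Use the reflection principle: for j ≥ 1, #{paths with M_19 ≥ j} = #{S_19 ≥ j} + #{S_19 ≥ j+1}.
By reflection, #{M_19 ≥ 9} = #{S_19 ≥ 9} + #{S_19 ≥ 10} = 16664 + 5036 = 21700.
#{M_19 ≥ 10} = #{S_19 ≥ 10} + #{S_19 ≥ 11} = 5036 + 5036 = 10072.
#{M_19 = 9} = 21700 - 10072 = 11628.
P(M_19 = 9) = 11628/524288 = 2907/131072

Answer: 2907/131072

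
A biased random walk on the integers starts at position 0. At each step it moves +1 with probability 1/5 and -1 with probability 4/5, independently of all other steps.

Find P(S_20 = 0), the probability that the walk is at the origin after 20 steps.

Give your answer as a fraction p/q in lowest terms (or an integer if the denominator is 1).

Answer: 193730707456/95367431640625

Derivation:
To be at 0 after 20 steps: need exactly 10 steps of +1 and 10 of -1.
Number of such sequences: C(20,10) = 184756
Each has probability (1/5)^10 · (4/5)^10 = 1048576/95367431640625
P = 184756 · 1048576/95367431640625 = 193730707456/95367431640625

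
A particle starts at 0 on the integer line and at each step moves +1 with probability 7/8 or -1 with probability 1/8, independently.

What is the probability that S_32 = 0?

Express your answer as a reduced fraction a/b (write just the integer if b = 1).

To be at 0 after 32 steps: need exactly 16 steps of +1 and 16 of -1.
Number of such sequences: C(32,16) = 601080390
Each has probability (7/8)^16 · (1/8)^16 = 33232930569601/79228162514264337593543950336
P = 601080390 · 33232930569601/79228162514264337593543950336 = 9987831433809345612195/39614081257132168796771975168

Answer: 9987831433809345612195/39614081257132168796771975168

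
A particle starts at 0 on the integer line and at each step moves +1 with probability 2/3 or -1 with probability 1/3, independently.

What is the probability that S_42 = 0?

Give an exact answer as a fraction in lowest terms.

Answer: 376269525965864960/36472996377170786403

Derivation:
To be at 0 after 42 steps: need exactly 21 steps of +1 and 21 of -1.
Number of such sequences: C(42,21) = 538257874440
Each has probability (2/3)^21 · (1/3)^21 = 2097152/109418989131512359209
P = 538257874440 · 2097152/109418989131512359209 = 376269525965864960/36472996377170786403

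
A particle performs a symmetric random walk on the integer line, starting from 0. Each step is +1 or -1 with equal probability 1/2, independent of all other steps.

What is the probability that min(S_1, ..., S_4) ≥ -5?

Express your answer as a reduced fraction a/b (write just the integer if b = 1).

Let f(t,s) = #length-t paths at position s with S_1..S_t all ≥ -5.
f(t,s) = f(t-1,s-1) + f(t-1,s+1) for s ≥ -5; f(t,s) = 0 for s < -5.
t=0: f(0,0)=1
t=1: f(1,-1)=1 f(1,1)=1
t=2: f(2,-2)=1 f(2,0)=2 f(2,2)=1
t=3: f(3,-3)=1 f(3,-1)=3 f(3,1)=3 f(3,3)=1
t=4: f(4,-4)=1 f(4,-2)=4 f(4,0)=6 f(4,2)=4 f(4,4)=1
Σ_s f(4,s) = 16
P = 16/16 = 1

Answer: 1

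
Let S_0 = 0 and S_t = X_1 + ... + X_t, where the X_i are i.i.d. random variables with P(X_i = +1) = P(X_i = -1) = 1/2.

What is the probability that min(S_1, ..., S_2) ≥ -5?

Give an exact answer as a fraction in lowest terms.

Answer: 1

Derivation:
Let f(t,s) = #length-t paths at position s with S_1..S_t all ≥ -5.
f(t,s) = f(t-1,s-1) + f(t-1,s+1) for s ≥ -5; f(t,s) = 0 for s < -5.
t=0: f(0,0)=1
t=1: f(1,-1)=1 f(1,1)=1
t=2: f(2,-2)=1 f(2,0)=2 f(2,2)=1
Σ_s f(2,s) = 4
P = 4/4 = 1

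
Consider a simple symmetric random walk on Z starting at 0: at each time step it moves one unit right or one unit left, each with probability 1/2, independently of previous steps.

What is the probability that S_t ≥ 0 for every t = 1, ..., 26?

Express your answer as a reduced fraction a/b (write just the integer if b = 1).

Answer: 1300075/8388608

Derivation:
Let f(t,s) = #length-t paths at position s with S_1..S_t all ≥ 0.
f(t,s) = f(t-1,s-1) + f(t-1,s+1) for s ≥ 0; f(t,s) = 0 for s < 0.
t=0: f(0,0)=1
t=1: f(1,1)=1
t=2: f(2,0)=1 f(2,2)=1
t=3: f(3,1)=2 f(3,3)=1
t=4: f(4,0)=2 f(4,2)=3 f(4,4)=1
t=5: f(5,1)=5 f(5,3)=4 f(5,5)=1
t=6: f(6,0)=5 f(6,2)=9 f(6,4)=5 f(6,6)=1
t=7: f(7,1)=14 f(7,3)=14 f(7,5)=6 f(7,7)=1
t=8: f(8,0)=14 f(8,2)=28 f(8,4)=20 f(8,6)=7 f(8,8)=1
t=9: f(9,1)=42 f(9,3)=48 f(9,5)=27 f(9,7)=8 f(9,9)=1
t=10: f(10,0)=42 f(10,2)=90 f(10,4)=75 f(10,6)=35 f(10,8)=9 f(10,10)=1
t=11: f(11,1)=132 f(11,3)=165 f(11,5)=110 f(11,7)=44 f(11,9)=10 f(11,11)=1
t=12: f(12,0)=132 f(12,2)=297 f(12,4)=275 f(12,6)=154 f(12,8)=54 f(12,10)=11 f(12,12)=1
t=13: f(13,1)=429 f(13,3)=572 f(13,5)=429 f(13,7)=208 f(13,9)=65 f(13,11)=12 f(13,13)=1
t=14: f(14,0)=429 f(14,2)=1001 f(14,4)=1001 f(14,6)=637 f(14,8)=273 f(14,10)=77 f(14,12)=13 f(14,14)=1
t=15: f(15,1)=1430 f(15,3)=2002 f(15,5)=1638 f(15,7)=910 f(15,9)=350 f(15,11)=90 f(15,13)=14 f(15,15)=1
t=16: f(16,0)=1430 f(16,2)=3432 f(16,4)=3640 f(16,6)=2548 f(16,8)=1260 f(16,10)=440 f(16,12)=104 f(16,14)=15 f(16,16)=1
t=17: f(17,1)=4862 f(17,3)=7072 f(17,5)=6188 f(17,7)=3808 f(17,9)=1700 f(17,11)=544 f(17,13)=119 f(17,15)=16 f(17,17)=1
t=18: f(18,0)=4862 f(18,2)=11934 f(18,4)=13260 f(18,6)=9996 f(18,8)=5508 f(18,10)=2244 f(18,12)=663 f(18,14)=135 f(18,16)=17 f(18,18)=1
t=19: f(19,1)=16796 f(19,3)=25194 f(19,5)=23256 f(19,7)=15504 f(19,9)=7752 f(19,11)=2907 f(19,13)=798 f(19,15)=152 f(19,17)=18 f(19,19)=1
t=20: f(20,0)=16796 f(20,2)=41990 f(20,4)=48450 f(20,6)=38760 f(20,8)=23256 f(20,10)=10659 f(20,12)=3705 f(20,14)=950 f(20,16)=170 f(20,18)=19 f(20,20)=1
t=21: f(21,1)=58786 f(21,3)=90440 f(21,5)=87210 f(21,7)=62016 f(21,9)=33915 f(21,11)=14364 f(21,13)=4655 f(21,15)=1120 f(21,17)=189 f(21,19)=20 f(21,21)=1
t=22: f(22,0)=58786 f(22,2)=149226 f(22,4)=177650 f(22,6)=149226 f(22,8)=95931 f(22,10)=48279 f(22,12)=19019 f(22,14)=5775 f(22,16)=1309 f(22,18)=209 f(22,20)=21 f(22,22)=1
t=23: f(23,1)=208012 f(23,3)=326876 f(23,5)=326876 f(23,7)=245157 f(23,9)=144210 f(23,11)=67298 f(23,13)=24794 f(23,15)=7084 f(23,17)=1518 f(23,19)=230 f(23,21)=22 f(23,23)=1
t=24: f(24,0)=208012 f(24,2)=534888 f(24,4)=653752 f(24,6)=572033 f(24,8)=389367 f(24,10)=211508 f(24,12)=92092 f(24,14)=31878 f(24,16)=8602 f(24,18)=1748 f(24,20)=252 f(24,22)=23 f(24,24)=1
t=25: f(25,1)=742900 f(25,3)=1188640 f(25,5)=1225785 f(25,7)=961400 f(25,9)=600875 f(25,11)=303600 f(25,13)=123970 f(25,15)=40480 f(25,17)=10350 f(25,19)=2000 f(25,21)=275 f(25,23)=24 f(25,25)=1
t=26: f(26,0)=742900 f(26,2)=1931540 f(26,4)=2414425 f(26,6)=2187185 f(26,8)=1562275 f(26,10)=904475 f(26,12)=427570 f(26,14)=164450 f(26,16)=50830 f(26,18)=12350 f(26,20)=2275 f(26,22)=299 f(26,24)=25 f(26,26)=1
Σ_s f(26,s) = 10400600
P = 10400600/67108864 = 1300075/8388608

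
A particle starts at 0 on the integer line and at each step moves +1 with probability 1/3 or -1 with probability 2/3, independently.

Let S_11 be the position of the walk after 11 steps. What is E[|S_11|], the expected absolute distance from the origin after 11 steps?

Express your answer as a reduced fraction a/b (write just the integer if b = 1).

S_11 takes values m ≡ 1 (mod 2) with |m| ≤ 11; P(S_11=m) = C(11,(11+m)/2) · (1/3)^((11+m)/2) · (2/3)^((11-m)/2).
Distribution: P(S=-11)=2048/177147, P(S=-9)=11264/177147, P(S=-7)=28160/177147, P(S=-5)=14080/59049, P(S=-3)=14080/59049, P(S=-1)=9856/59049, P(S=1)=4928/59049, P(S=3)=1760/59049, P(S=5)=440/59049, P(S=7)=220/177147, P(S=9)=22/177147, P(S=11)=1/177147
E[|S_11|] = Σ_m |m|·P(S_11=m) = 242495/59049

Answer: 242495/59049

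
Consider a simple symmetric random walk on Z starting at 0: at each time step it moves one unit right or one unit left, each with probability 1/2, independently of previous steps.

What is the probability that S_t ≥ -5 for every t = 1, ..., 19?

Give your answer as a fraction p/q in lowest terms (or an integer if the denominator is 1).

Let f(t,s) = #length-t paths at position s with S_1..S_t all ≥ -5.
f(t,s) = f(t-1,s-1) + f(t-1,s+1) for s ≥ -5; f(t,s) = 0 for s < -5.
t=0: f(0,0)=1
t=1: f(1,-1)=1 f(1,1)=1
t=2: f(2,-2)=1 f(2,0)=2 f(2,2)=1
t=3: f(3,-3)=1 f(3,-1)=3 f(3,1)=3 f(3,3)=1
t=4: f(4,-4)=1 f(4,-2)=4 f(4,0)=6 f(4,2)=4 f(4,4)=1
t=5: f(5,-5)=1 f(5,-3)=5 f(5,-1)=10 f(5,1)=10 f(5,3)=5 f(5,5)=1
t=6: f(6,-4)=6 f(6,-2)=15 f(6,0)=20 f(6,2)=15 f(6,4)=6 f(6,6)=1
t=7: f(7,-5)=6 f(7,-3)=21 f(7,-1)=35 f(7,1)=35 f(7,3)=21 f(7,5)=7 f(7,7)=1
t=8: f(8,-4)=27 f(8,-2)=56 f(8,0)=70 f(8,2)=56 f(8,4)=28 f(8,6)=8 f(8,8)=1
t=9: f(9,-5)=27 f(9,-3)=83 f(9,-1)=126 f(9,1)=126 f(9,3)=84 f(9,5)=36 f(9,7)=9 f(9,9)=1
t=10: f(10,-4)=110 f(10,-2)=209 f(10,0)=252 f(10,2)=210 f(10,4)=120 f(10,6)=45 f(10,8)=10 f(10,10)=1
t=11: f(11,-5)=110 f(11,-3)=319 f(11,-1)=461 f(11,1)=462 f(11,3)=330 f(11,5)=165 f(11,7)=55 f(11,9)=11 f(11,11)=1
t=12: f(12,-4)=429 f(12,-2)=780 f(12,0)=923 f(12,2)=792 f(12,4)=495 f(12,6)=220 f(12,8)=66 f(12,10)=12 f(12,12)=1
t=13: f(13,-5)=429 f(13,-3)=1209 f(13,-1)=1703 f(13,1)=1715 f(13,3)=1287 f(13,5)=715 f(13,7)=286 f(13,9)=78 f(13,11)=13 f(13,13)=1
t=14: f(14,-4)=1638 f(14,-2)=2912 f(14,0)=3418 f(14,2)=3002 f(14,4)=2002 f(14,6)=1001 f(14,8)=364 f(14,10)=91 f(14,12)=14 f(14,14)=1
t=15: f(15,-5)=1638 f(15,-3)=4550 f(15,-1)=6330 f(15,1)=6420 f(15,3)=5004 f(15,5)=3003 f(15,7)=1365 f(15,9)=455 f(15,11)=105 f(15,13)=15 f(15,15)=1
t=16: f(16,-4)=6188 f(16,-2)=10880 f(16,0)=12750 f(16,2)=11424 f(16,4)=8007 f(16,6)=4368 f(16,8)=1820 f(16,10)=560 f(16,12)=120 f(16,14)=16 f(16,16)=1
t=17: f(17,-5)=6188 f(17,-3)=17068 f(17,-1)=23630 f(17,1)=24174 f(17,3)=19431 f(17,5)=12375 f(17,7)=6188 f(17,9)=2380 f(17,11)=680 f(17,13)=136 f(17,15)=17 f(17,17)=1
t=18: f(18,-4)=23256 f(18,-2)=40698 f(18,0)=47804 f(18,2)=43605 f(18,4)=31806 f(18,6)=18563 f(18,8)=8568 f(18,10)=3060 f(18,12)=816 f(18,14)=153 f(18,16)=18 f(18,18)=1
t=19: f(19,-5)=23256 f(19,-3)=63954 f(19,-1)=88502 f(19,1)=91409 f(19,3)=75411 f(19,5)=50369 f(19,7)=27131 f(19,9)=11628 f(19,11)=3876 f(19,13)=969 f(19,15)=171 f(19,17)=19 f(19,19)=1
Σ_s f(19,s) = 436696
P = 436696/524288 = 54587/65536

Answer: 54587/65536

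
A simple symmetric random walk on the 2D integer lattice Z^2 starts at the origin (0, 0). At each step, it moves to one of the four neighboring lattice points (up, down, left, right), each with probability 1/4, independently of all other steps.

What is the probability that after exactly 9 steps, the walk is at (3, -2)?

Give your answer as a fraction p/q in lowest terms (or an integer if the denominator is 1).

Answer: 567/32768

Derivation:
Let h be the number of horizontal steps (so 9-h are vertical). To end at (3,-2) need (h+3)/2 right-steps and ((9-h)-2)/2 up-steps.
Sum over h with 3 ≤ h ≤ 7, h ≡ 1 (mod 2), 9-h ≡ 0 (mod 2):
h=3: C(9,3)·C(3,3)·C(6,2) = 84·1·15 = 1260
h=5: C(9,5)·C(5,4)·C(4,1) = 126·5·4 = 2520
h=7: C(9,7)·C(7,5)·C(2,0) = 36·21·1 = 756
Total favorable: 4536
Total paths: 4^9 = 262144
P = 4536/262144 = 567/32768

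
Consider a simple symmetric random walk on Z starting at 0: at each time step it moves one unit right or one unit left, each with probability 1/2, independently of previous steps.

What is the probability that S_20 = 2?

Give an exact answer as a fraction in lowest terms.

To reach position 2 after 20 steps: need 11 steps of +1 and 9 of -1.
Favorable paths: C(20,11) = 167960
Total paths: 2^20 = 1048576
P = 167960/1048576 = 20995/131072

Answer: 20995/131072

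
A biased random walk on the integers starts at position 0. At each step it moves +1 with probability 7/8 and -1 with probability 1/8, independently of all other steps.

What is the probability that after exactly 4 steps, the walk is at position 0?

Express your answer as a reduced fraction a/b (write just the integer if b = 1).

To reach position 0 after 4 steps: need 2 steps of +1 and 2 steps of -1.
Number of such sequences: C(4,2) = 6
Each has probability (7/8)^2 · (1/8)^2 = 49/4096
P = 6 · 49/4096 = 147/2048

Answer: 147/2048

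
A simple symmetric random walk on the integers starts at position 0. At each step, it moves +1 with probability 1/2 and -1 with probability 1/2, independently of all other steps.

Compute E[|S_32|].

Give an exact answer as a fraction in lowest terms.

S_32 takes values m ≡ 0 (mod 2) with |m| ≤ 32; P(S_32=m) = C(32,(32+m)/2)/2^32.
Total paths: 2^32 = 4294967296
Distribution: P(S=-32)=1/4294967296, P(S=-30)=32/4294967296, P(S=-28)=496/4294967296, P(S=-26)=4960/4294967296, P(S=-24)=35960/4294967296, P(S=-22)=201376/4294967296, P(S=-20)=906192/4294967296, P(S=-18)=3365856/4294967296, P(S=-16)=10518300/4294967296, P(S=-14)=28048800/4294967296, P(S=-12)=64512240/4294967296, P(S=-10)=129024480/4294967296, P(S=-8)=225792840/4294967296, P(S=-6)=347373600/4294967296, P(S=-4)=471435600/4294967296, P(S=-2)=565722720/4294967296, P(S=0)=601080390/4294967296, P(S=2)=565722720/4294967296, P(S=4)=471435600/4294967296, P(S=6)=347373600/4294967296, P(S=8)=225792840/4294967296, P(S=10)=129024480/4294967296, P(S=12)=64512240/4294967296, P(S=14)=28048800/4294967296, P(S=16)=10518300/4294967296, P(S=18)=3365856/4294967296, P(S=20)=906192/4294967296, P(S=22)=201376/4294967296, P(S=24)=35960/4294967296, P(S=26)=4960/4294967296, P(S=28)=496/4294967296, P(S=30)=32/4294967296, P(S=32)=1/4294967296
E[|S_32|] = Σ_m |m|·P(S_32=m) = 19234572480/4294967296 = 300540195/67108864

Answer: 300540195/67108864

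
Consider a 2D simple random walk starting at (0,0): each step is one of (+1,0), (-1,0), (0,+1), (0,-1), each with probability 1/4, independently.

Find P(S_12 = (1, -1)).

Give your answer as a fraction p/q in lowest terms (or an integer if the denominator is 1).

Let h be the number of horizontal steps (so 12-h are vertical). To end at (1,-1) need (h+1)/2 right-steps and ((12-h)-1)/2 up-steps.
Sum over h with 1 ≤ h ≤ 11, h ≡ 1 (mod 2), 12-h ≡ 1 (mod 2):
h=1: C(12,1)·C(1,1)·C(11,5) = 12·1·462 = 5544
h=3: C(12,3)·C(3,2)·C(9,4) = 220·3·126 = 83160
h=5: C(12,5)·C(5,3)·C(7,3) = 792·10·35 = 277200
h=7: C(12,7)·C(7,4)·C(5,2) = 792·35·10 = 277200
h=9: C(12,9)·C(9,5)·C(3,1) = 220·126·3 = 83160
h=11: C(12,11)·C(11,6)·C(1,0) = 12·462·1 = 5544
Total favorable: 731808
Total paths: 4^12 = 16777216
P = 731808/16777216 = 22869/524288

Answer: 22869/524288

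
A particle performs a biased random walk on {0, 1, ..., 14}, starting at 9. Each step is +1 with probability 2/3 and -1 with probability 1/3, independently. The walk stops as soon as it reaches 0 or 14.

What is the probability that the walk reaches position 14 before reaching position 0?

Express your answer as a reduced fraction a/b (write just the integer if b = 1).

Biased walk: p = 2/3, q = 1/3, r = q/p = 1/2
Gambler's ruin: P(hit 14 before 0 | start at 9) = (1 - r^a)/(1 - r^N)
r^9 = 1/512; r^14 = 1/16384
P = (1 - 1/512) / (1 - 1/16384) = 511/512 / 16383/16384 = 16352/16383

Answer: 16352/16383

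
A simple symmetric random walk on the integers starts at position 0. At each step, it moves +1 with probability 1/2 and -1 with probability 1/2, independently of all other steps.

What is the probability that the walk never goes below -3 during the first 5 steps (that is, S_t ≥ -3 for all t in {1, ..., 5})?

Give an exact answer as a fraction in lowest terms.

Let f(t,s) = #length-t paths at position s with S_1..S_t all ≥ -3.
f(t,s) = f(t-1,s-1) + f(t-1,s+1) for s ≥ -3; f(t,s) = 0 for s < -3.
t=0: f(0,0)=1
t=1: f(1,-1)=1 f(1,1)=1
t=2: f(2,-2)=1 f(2,0)=2 f(2,2)=1
t=3: f(3,-3)=1 f(3,-1)=3 f(3,1)=3 f(3,3)=1
t=4: f(4,-2)=4 f(4,0)=6 f(4,2)=4 f(4,4)=1
t=5: f(5,-3)=4 f(5,-1)=10 f(5,1)=10 f(5,3)=5 f(5,5)=1
Σ_s f(5,s) = 30
P = 30/32 = 15/16

Answer: 15/16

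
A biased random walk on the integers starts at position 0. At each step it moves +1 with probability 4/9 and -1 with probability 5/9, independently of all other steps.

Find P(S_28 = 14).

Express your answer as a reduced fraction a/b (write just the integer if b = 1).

Answer: 45203671796940800000000/58149737003040059690390169

Derivation:
To reach position 14 after 28 steps: need 21 steps of +1 and 7 steps of -1.
Number of such sequences: C(28,21) = 1184040
Each has probability (4/9)^21 · (5/9)^7 = 343597383680000000/523347633027360537213511521
P = 1184040 · 343597383680000000/523347633027360537213511521 = 45203671796940800000000/58149737003040059690390169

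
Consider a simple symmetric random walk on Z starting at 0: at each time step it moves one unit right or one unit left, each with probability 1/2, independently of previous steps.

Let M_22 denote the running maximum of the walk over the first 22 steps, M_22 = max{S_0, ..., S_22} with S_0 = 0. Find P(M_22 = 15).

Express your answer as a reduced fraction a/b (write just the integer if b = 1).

Let M_22 = max(S_0,...,S_22). Use the reflection principle: for j ≥ 1, #{paths with M_22 ≥ j} = #{S_22 ≥ j} + #{S_22 ≥ j+1}.
By reflection, #{M_22 ≥ 15} = #{S_22 ≥ 15} + #{S_22 ≥ 16} = 1794 + 1794 = 3588.
#{M_22 ≥ 16} = #{S_22 ≥ 16} + #{S_22 ≥ 17} = 1794 + 254 = 2048.
#{M_22 = 15} = 3588 - 2048 = 1540.
P(M_22 = 15) = 1540/4194304 = 385/1048576

Answer: 385/1048576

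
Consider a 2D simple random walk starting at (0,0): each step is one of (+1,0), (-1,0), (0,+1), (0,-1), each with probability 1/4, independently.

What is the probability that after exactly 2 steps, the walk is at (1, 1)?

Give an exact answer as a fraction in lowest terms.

Let h be the number of horizontal steps (so 2-h are vertical). To end at (1,1) need (h+1)/2 right-steps and ((2-h)+1)/2 up-steps.
Sum over h with 1 ≤ h ≤ 1, h ≡ 1 (mod 2), 2-h ≡ 1 (mod 2):
h=1: C(2,1)·C(1,1)·C(1,1) = 2·1·1 = 2
Total favorable: 2
Total paths: 4^2 = 16
P = 2/16 = 1/8

Answer: 1/8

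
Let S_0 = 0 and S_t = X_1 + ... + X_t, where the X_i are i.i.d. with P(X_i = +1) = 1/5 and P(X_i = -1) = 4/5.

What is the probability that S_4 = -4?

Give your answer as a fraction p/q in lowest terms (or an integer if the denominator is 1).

Answer: 256/625

Derivation:
To reach position -4 after 4 steps: need 0 steps of +1 and 4 steps of -1.
Number of such sequences: C(4,0) = 1
Each has probability (1/5)^0 · (4/5)^4 = 256/625
P = 1 · 256/625 = 256/625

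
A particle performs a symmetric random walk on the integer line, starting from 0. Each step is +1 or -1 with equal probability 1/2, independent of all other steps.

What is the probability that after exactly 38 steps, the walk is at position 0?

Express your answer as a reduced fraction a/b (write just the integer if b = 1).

Answer: 4418157975/34359738368

Derivation:
To return to 0 after 38 steps: need exactly 19 steps of +1 and 19 of -1.
Favorable paths: C(38,19) = 35345263800
Total paths: 2^38 = 274877906944
P = 35345263800/274877906944 = 4418157975/34359738368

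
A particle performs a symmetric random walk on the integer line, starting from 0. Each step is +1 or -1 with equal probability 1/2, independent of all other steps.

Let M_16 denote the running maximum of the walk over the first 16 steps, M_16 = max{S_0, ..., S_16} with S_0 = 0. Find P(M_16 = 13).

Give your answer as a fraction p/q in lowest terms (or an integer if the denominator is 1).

Let M_16 = max(S_0,...,S_16). Use the reflection principle: for j ≥ 1, #{paths with M_16 ≥ j} = #{S_16 ≥ j} + #{S_16 ≥ j+1}.
By reflection, #{M_16 ≥ 13} = #{S_16 ≥ 13} + #{S_16 ≥ 14} = 17 + 17 = 34.
#{M_16 ≥ 14} = #{S_16 ≥ 14} + #{S_16 ≥ 15} = 17 + 1 = 18.
#{M_16 = 13} = 34 - 18 = 16.
P(M_16 = 13) = 16/65536 = 1/4096

Answer: 1/4096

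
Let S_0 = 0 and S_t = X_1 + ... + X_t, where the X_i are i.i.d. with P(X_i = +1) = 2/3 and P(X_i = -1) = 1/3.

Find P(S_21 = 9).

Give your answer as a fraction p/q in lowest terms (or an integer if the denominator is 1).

To reach position 9 after 21 steps: need 15 steps of +1 and 6 steps of -1.
Number of such sequences: C(21,15) = 54264
Each has probability (2/3)^15 · (1/3)^6 = 32768/10460353203
P = 54264 · 32768/10460353203 = 592707584/3486784401

Answer: 592707584/3486784401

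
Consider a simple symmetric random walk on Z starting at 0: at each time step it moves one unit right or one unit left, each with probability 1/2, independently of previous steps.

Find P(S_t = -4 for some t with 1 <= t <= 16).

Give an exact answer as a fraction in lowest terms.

Count via complement. Let g(t,s) = #length-t paths at position s with S_1..S_t all ≠ -4.
g(t,s) = g(t-1,s-1) + g(t-1,s+1) for s ≠ -4; g(t,-4) = 0.
t=0: g(0,0)=1
t=1: g(1,-1)=1 g(1,1)=1
t=2: g(2,-2)=1 g(2,0)=2 g(2,2)=1
t=3: g(3,-3)=1 g(3,-1)=3 g(3,1)=3 g(3,3)=1
t=4: g(4,-2)=4 g(4,0)=6 g(4,2)=4 g(4,4)=1
t=5: g(5,-3)=4 g(5,-1)=10 g(5,1)=10 g(5,3)=5 g(5,5)=1
t=6: g(6,-2)=14 g(6,0)=20 g(6,2)=15 g(6,4)=6 g(6,6)=1
t=7: g(7,-3)=14 g(7,-1)=34 g(7,1)=35 g(7,3)=21 g(7,5)=7 g(7,7)=1
t=8: g(8,-2)=48 g(8,0)=69 g(8,2)=56 g(8,4)=28 g(8,6)=8 g(8,8)=1
t=9: g(9,-3)=48 g(9,-1)=117 g(9,1)=125 g(9,3)=84 g(9,5)=36 g(9,7)=9 g(9,9)=1
t=10: g(10,-2)=165 g(10,0)=242 g(10,2)=209 g(10,4)=120 g(10,6)=45 g(10,8)=10 g(10,10)=1
t=11: g(11,-3)=165 g(11,-1)=407 g(11,1)=451 g(11,3)=329 g(11,5)=165 g(11,7)=55 g(11,9)=11 g(11,11)=1
t=12: g(12,-2)=572 g(12,0)=858 g(12,2)=780 g(12,4)=494 g(12,6)=220 g(12,8)=66 g(12,10)=12 g(12,12)=1
t=13: g(13,-3)=572 g(13,-1)=1430 g(13,1)=1638 g(13,3)=1274 g(13,5)=714 g(13,7)=286 g(13,9)=78 g(13,11)=13 g(13,13)=1
t=14: g(14,-2)=2002 g(14,0)=3068 g(14,2)=2912 g(14,4)=1988 g(14,6)=1000 g(14,8)=364 g(14,10)=91 g(14,12)=14 g(14,14)=1
t=15: g(15,-3)=2002 g(15,-1)=5070 g(15,1)=5980 g(15,3)=4900 g(15,5)=2988 g(15,7)=1364 g(15,9)=455 g(15,11)=105 g(15,13)=15 g(15,15)=1
t=16: g(16,-2)=7072 g(16,0)=11050 g(16,2)=10880 g(16,4)=7888 g(16,6)=4352 g(16,8)=1819 g(16,10)=560 g(16,12)=120 g(16,14)=16 g(16,16)=1
Paths never hitting -4: Σ_s g(16,s) = 43758
Paths hitting -4: 2^16 - 43758 = 21778
P = 21778/65536 = 10889/32768

Answer: 10889/32768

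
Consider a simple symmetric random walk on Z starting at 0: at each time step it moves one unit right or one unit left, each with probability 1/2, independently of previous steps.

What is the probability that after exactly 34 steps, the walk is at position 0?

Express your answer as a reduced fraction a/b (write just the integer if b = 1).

To return to 0 after 34 steps: need exactly 17 steps of +1 and 17 of -1.
Favorable paths: C(34,17) = 2333606220
Total paths: 2^34 = 17179869184
P = 2333606220/17179869184 = 583401555/4294967296

Answer: 583401555/4294967296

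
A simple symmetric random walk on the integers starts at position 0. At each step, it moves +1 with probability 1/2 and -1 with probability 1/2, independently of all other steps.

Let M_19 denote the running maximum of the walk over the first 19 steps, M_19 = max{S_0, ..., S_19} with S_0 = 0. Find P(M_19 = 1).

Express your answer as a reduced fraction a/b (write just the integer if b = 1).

Let M_19 = max(S_0,...,S_19). Use the reflection principle: for j ≥ 1, #{paths with M_19 ≥ j} = #{S_19 ≥ j} + #{S_19 ≥ j+1}.
By reflection, #{M_19 ≥ 1} = #{S_19 ≥ 1} + #{S_19 ≥ 2} = 262144 + 169766 = 431910.
#{M_19 ≥ 2} = #{S_19 ≥ 2} + #{S_19 ≥ 3} = 169766 + 169766 = 339532.
#{M_19 = 1} = 431910 - 339532 = 92378.
P(M_19 = 1) = 92378/524288 = 46189/262144

Answer: 46189/262144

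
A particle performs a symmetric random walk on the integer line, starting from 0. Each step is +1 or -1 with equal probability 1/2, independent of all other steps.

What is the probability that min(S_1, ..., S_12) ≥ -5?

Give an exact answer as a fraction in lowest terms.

Answer: 1859/2048

Derivation:
Let f(t,s) = #length-t paths at position s with S_1..S_t all ≥ -5.
f(t,s) = f(t-1,s-1) + f(t-1,s+1) for s ≥ -5; f(t,s) = 0 for s < -5.
t=0: f(0,0)=1
t=1: f(1,-1)=1 f(1,1)=1
t=2: f(2,-2)=1 f(2,0)=2 f(2,2)=1
t=3: f(3,-3)=1 f(3,-1)=3 f(3,1)=3 f(3,3)=1
t=4: f(4,-4)=1 f(4,-2)=4 f(4,0)=6 f(4,2)=4 f(4,4)=1
t=5: f(5,-5)=1 f(5,-3)=5 f(5,-1)=10 f(5,1)=10 f(5,3)=5 f(5,5)=1
t=6: f(6,-4)=6 f(6,-2)=15 f(6,0)=20 f(6,2)=15 f(6,4)=6 f(6,6)=1
t=7: f(7,-5)=6 f(7,-3)=21 f(7,-1)=35 f(7,1)=35 f(7,3)=21 f(7,5)=7 f(7,7)=1
t=8: f(8,-4)=27 f(8,-2)=56 f(8,0)=70 f(8,2)=56 f(8,4)=28 f(8,6)=8 f(8,8)=1
t=9: f(9,-5)=27 f(9,-3)=83 f(9,-1)=126 f(9,1)=126 f(9,3)=84 f(9,5)=36 f(9,7)=9 f(9,9)=1
t=10: f(10,-4)=110 f(10,-2)=209 f(10,0)=252 f(10,2)=210 f(10,4)=120 f(10,6)=45 f(10,8)=10 f(10,10)=1
t=11: f(11,-5)=110 f(11,-3)=319 f(11,-1)=461 f(11,1)=462 f(11,3)=330 f(11,5)=165 f(11,7)=55 f(11,9)=11 f(11,11)=1
t=12: f(12,-4)=429 f(12,-2)=780 f(12,0)=923 f(12,2)=792 f(12,4)=495 f(12,6)=220 f(12,8)=66 f(12,10)=12 f(12,12)=1
Σ_s f(12,s) = 3718
P = 3718/4096 = 1859/2048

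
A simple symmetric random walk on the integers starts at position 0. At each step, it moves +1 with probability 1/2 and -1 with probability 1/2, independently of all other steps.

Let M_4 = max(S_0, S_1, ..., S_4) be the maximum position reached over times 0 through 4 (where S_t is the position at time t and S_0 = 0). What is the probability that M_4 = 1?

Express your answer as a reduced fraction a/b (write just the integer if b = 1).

Answer: 1/4

Derivation:
Let M_4 = max(S_0,...,S_4). Use the reflection principle: for j ≥ 1, #{paths with M_4 ≥ j} = #{S_4 ≥ j} + #{S_4 ≥ j+1}.
By reflection, #{M_4 ≥ 1} = #{S_4 ≥ 1} + #{S_4 ≥ 2} = 5 + 5 = 10.
#{M_4 ≥ 2} = #{S_4 ≥ 2} + #{S_4 ≥ 3} = 5 + 1 = 6.
#{M_4 = 1} = 10 - 6 = 4.
P(M_4 = 1) = 4/16 = 1/4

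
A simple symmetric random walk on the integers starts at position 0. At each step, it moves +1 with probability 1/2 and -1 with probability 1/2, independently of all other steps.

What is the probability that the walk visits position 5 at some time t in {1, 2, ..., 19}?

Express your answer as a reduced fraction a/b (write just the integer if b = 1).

Answer: 34495/131072

Derivation:
Count via complement. Let g(t,s) = #length-t paths at position s with S_1..S_t all ≠ 5.
g(t,s) = g(t-1,s-1) + g(t-1,s+1) for s ≠ 5; g(t,5) = 0.
t=0: g(0,0)=1
t=1: g(1,-1)=1 g(1,1)=1
t=2: g(2,-2)=1 g(2,0)=2 g(2,2)=1
t=3: g(3,-3)=1 g(3,-1)=3 g(3,1)=3 g(3,3)=1
t=4: g(4,-4)=1 g(4,-2)=4 g(4,0)=6 g(4,2)=4 g(4,4)=1
t=5: g(5,-5)=1 g(5,-3)=5 g(5,-1)=10 g(5,1)=10 g(5,3)=5
t=6: g(6,-6)=1 g(6,-4)=6 g(6,-2)=15 g(6,0)=20 g(6,2)=15 g(6,4)=5
t=7: g(7,-7)=1 g(7,-5)=7 g(7,-3)=21 g(7,-1)=35 g(7,1)=35 g(7,3)=20
t=8: g(8,-8)=1 g(8,-6)=8 g(8,-4)=28 g(8,-2)=56 g(8,0)=70 g(8,2)=55 g(8,4)=20
t=9: g(9,-9)=1 g(9,-7)=9 g(9,-5)=36 g(9,-3)=84 g(9,-1)=126 g(9,1)=125 g(9,3)=75
t=10: g(10,-10)=1 g(10,-8)=10 g(10,-6)=45 g(10,-4)=120 g(10,-2)=210 g(10,0)=251 g(10,2)=200 g(10,4)=75
t=11: g(11,-11)=1 g(11,-9)=11 g(11,-7)=55 g(11,-5)=165 g(11,-3)=330 g(11,-1)=461 g(11,1)=451 g(11,3)=275
t=12: g(12,-12)=1 g(12,-10)=12 g(12,-8)=66 g(12,-6)=220 g(12,-4)=495 g(12,-2)=791 g(12,0)=912 g(12,2)=726 g(12,4)=275
t=13: g(13,-13)=1 g(13,-11)=13 g(13,-9)=78 g(13,-7)=286 g(13,-5)=715 g(13,-3)=1286 g(13,-1)=1703 g(13,1)=1638 g(13,3)=1001
t=14: g(14,-14)=1 g(14,-12)=14 g(14,-10)=91 g(14,-8)=364 g(14,-6)=1001 g(14,-4)=2001 g(14,-2)=2989 g(14,0)=3341 g(14,2)=2639 g(14,4)=1001
t=15: g(15,-15)=1 g(15,-13)=15 g(15,-11)=105 g(15,-9)=455 g(15,-7)=1365 g(15,-5)=3002 g(15,-3)=4990 g(15,-1)=6330 g(15,1)=5980 g(15,3)=3640
t=16: g(16,-16)=1 g(16,-14)=16 g(16,-12)=120 g(16,-10)=560 g(16,-8)=1820 g(16,-6)=4367 g(16,-4)=7992 g(16,-2)=11320 g(16,0)=12310 g(16,2)=9620 g(16,4)=3640
t=17: g(17,-17)=1 g(17,-15)=17 g(17,-13)=136 g(17,-11)=680 g(17,-9)=2380 g(17,-7)=6187 g(17,-5)=12359 g(17,-3)=19312 g(17,-1)=23630 g(17,1)=21930 g(17,3)=13260
t=18: g(18,-18)=1 g(18,-16)=18 g(18,-14)=153 g(18,-12)=816 g(18,-10)=3060 g(18,-8)=8567 g(18,-6)=18546 g(18,-4)=31671 g(18,-2)=42942 g(18,0)=45560 g(18,2)=35190 g(18,4)=13260
t=19: g(19,-19)=1 g(19,-17)=19 g(19,-15)=171 g(19,-13)=969 g(19,-11)=3876 g(19,-9)=11627 g(19,-7)=27113 g(19,-5)=50217 g(19,-3)=74613 g(19,-1)=88502 g(19,1)=80750 g(19,3)=48450
Paths never hitting 5: Σ_s g(19,s) = 386308
Paths hitting 5: 2^19 - 386308 = 137980
P = 137980/524288 = 34495/131072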